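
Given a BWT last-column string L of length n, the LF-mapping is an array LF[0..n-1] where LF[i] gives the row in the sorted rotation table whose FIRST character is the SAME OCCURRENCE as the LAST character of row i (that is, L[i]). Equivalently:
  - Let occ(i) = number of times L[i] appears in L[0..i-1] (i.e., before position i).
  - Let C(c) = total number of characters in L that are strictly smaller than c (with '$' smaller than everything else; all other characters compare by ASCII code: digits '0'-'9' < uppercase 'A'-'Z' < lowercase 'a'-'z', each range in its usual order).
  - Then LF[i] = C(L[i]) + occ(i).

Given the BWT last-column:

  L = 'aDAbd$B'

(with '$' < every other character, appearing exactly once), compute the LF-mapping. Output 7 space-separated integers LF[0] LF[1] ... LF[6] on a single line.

Answer: 4 3 1 5 6 0 2

Derivation:
Char counts: '$':1, 'A':1, 'B':1, 'D':1, 'a':1, 'b':1, 'd':1
C (first-col start): C('$')=0, C('A')=1, C('B')=2, C('D')=3, C('a')=4, C('b')=5, C('d')=6
L[0]='a': occ=0, LF[0]=C('a')+0=4+0=4
L[1]='D': occ=0, LF[1]=C('D')+0=3+0=3
L[2]='A': occ=0, LF[2]=C('A')+0=1+0=1
L[3]='b': occ=0, LF[3]=C('b')+0=5+0=5
L[4]='d': occ=0, LF[4]=C('d')+0=6+0=6
L[5]='$': occ=0, LF[5]=C('$')+0=0+0=0
L[6]='B': occ=0, LF[6]=C('B')+0=2+0=2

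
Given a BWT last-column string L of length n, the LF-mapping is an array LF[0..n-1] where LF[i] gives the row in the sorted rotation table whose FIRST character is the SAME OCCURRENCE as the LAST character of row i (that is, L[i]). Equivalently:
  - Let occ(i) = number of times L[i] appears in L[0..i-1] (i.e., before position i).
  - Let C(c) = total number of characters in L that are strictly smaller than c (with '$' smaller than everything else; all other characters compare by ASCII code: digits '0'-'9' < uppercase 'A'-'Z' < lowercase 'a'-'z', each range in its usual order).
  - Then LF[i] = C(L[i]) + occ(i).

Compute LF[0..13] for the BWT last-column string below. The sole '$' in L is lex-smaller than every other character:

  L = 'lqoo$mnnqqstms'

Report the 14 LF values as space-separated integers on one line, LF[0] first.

Answer: 1 8 6 7 0 2 4 5 9 10 11 13 3 12

Derivation:
Char counts: '$':1, 'l':1, 'm':2, 'n':2, 'o':2, 'q':3, 's':2, 't':1
C (first-col start): C('$')=0, C('l')=1, C('m')=2, C('n')=4, C('o')=6, C('q')=8, C('s')=11, C('t')=13
L[0]='l': occ=0, LF[0]=C('l')+0=1+0=1
L[1]='q': occ=0, LF[1]=C('q')+0=8+0=8
L[2]='o': occ=0, LF[2]=C('o')+0=6+0=6
L[3]='o': occ=1, LF[3]=C('o')+1=6+1=7
L[4]='$': occ=0, LF[4]=C('$')+0=0+0=0
L[5]='m': occ=0, LF[5]=C('m')+0=2+0=2
L[6]='n': occ=0, LF[6]=C('n')+0=4+0=4
L[7]='n': occ=1, LF[7]=C('n')+1=4+1=5
L[8]='q': occ=1, LF[8]=C('q')+1=8+1=9
L[9]='q': occ=2, LF[9]=C('q')+2=8+2=10
L[10]='s': occ=0, LF[10]=C('s')+0=11+0=11
L[11]='t': occ=0, LF[11]=C('t')+0=13+0=13
L[12]='m': occ=1, LF[12]=C('m')+1=2+1=3
L[13]='s': occ=1, LF[13]=C('s')+1=11+1=12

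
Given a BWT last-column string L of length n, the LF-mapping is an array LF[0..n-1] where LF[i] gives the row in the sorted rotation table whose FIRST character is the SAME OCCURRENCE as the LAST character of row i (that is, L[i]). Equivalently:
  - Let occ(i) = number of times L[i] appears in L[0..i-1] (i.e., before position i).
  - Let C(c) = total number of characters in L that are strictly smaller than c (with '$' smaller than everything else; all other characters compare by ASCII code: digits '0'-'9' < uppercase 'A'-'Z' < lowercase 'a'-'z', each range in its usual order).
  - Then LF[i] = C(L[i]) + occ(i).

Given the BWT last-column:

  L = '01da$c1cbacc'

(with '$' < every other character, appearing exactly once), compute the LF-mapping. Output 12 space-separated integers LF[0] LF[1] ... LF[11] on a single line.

Answer: 1 2 11 4 0 7 3 8 6 5 9 10

Derivation:
Char counts: '$':1, '0':1, '1':2, 'a':2, 'b':1, 'c':4, 'd':1
C (first-col start): C('$')=0, C('0')=1, C('1')=2, C('a')=4, C('b')=6, C('c')=7, C('d')=11
L[0]='0': occ=0, LF[0]=C('0')+0=1+0=1
L[1]='1': occ=0, LF[1]=C('1')+0=2+0=2
L[2]='d': occ=0, LF[2]=C('d')+0=11+0=11
L[3]='a': occ=0, LF[3]=C('a')+0=4+0=4
L[4]='$': occ=0, LF[4]=C('$')+0=0+0=0
L[5]='c': occ=0, LF[5]=C('c')+0=7+0=7
L[6]='1': occ=1, LF[6]=C('1')+1=2+1=3
L[7]='c': occ=1, LF[7]=C('c')+1=7+1=8
L[8]='b': occ=0, LF[8]=C('b')+0=6+0=6
L[9]='a': occ=1, LF[9]=C('a')+1=4+1=5
L[10]='c': occ=2, LF[10]=C('c')+2=7+2=9
L[11]='c': occ=3, LF[11]=C('c')+3=7+3=10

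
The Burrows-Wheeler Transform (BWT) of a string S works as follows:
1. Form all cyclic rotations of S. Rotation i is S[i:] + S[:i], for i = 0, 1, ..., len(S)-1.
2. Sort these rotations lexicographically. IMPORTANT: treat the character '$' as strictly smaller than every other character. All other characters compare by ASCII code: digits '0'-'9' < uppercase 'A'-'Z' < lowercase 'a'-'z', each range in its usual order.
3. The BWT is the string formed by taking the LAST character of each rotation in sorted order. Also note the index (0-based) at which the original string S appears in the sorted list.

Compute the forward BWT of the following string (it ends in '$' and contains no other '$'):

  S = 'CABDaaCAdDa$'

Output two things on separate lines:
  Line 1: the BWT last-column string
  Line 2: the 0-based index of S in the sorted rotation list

All 12 rotations (rotation i = S[i:]+S[:i]):
  rot[0] = CABDaaCAdDa$
  rot[1] = ABDaaCAdDa$C
  rot[2] = BDaaCAdDa$CA
  rot[3] = DaaCAdDa$CAB
  rot[4] = aaCAdDa$CABD
  rot[5] = aCAdDa$CABDa
  rot[6] = CAdDa$CABDaa
  rot[7] = AdDa$CABDaaC
  rot[8] = dDa$CABDaaCA
  rot[9] = Da$CABDaaCAd
  rot[10] = a$CABDaaCAdD
  rot[11] = $CABDaaCAdDa
Sorted (with $ < everything):
  sorted[0] = $CABDaaCAdDa  (last char: 'a')
  sorted[1] = ABDaaCAdDa$C  (last char: 'C')
  sorted[2] = AdDa$CABDaaC  (last char: 'C')
  sorted[3] = BDaaCAdDa$CA  (last char: 'A')
  sorted[4] = CABDaaCAdDa$  (last char: '$')
  sorted[5] = CAdDa$CABDaa  (last char: 'a')
  sorted[6] = Da$CABDaaCAd  (last char: 'd')
  sorted[7] = DaaCAdDa$CAB  (last char: 'B')
  sorted[8] = a$CABDaaCAdD  (last char: 'D')
  sorted[9] = aCAdDa$CABDa  (last char: 'a')
  sorted[10] = aaCAdDa$CABD  (last char: 'D')
  sorted[11] = dDa$CABDaaCA  (last char: 'A')
Last column: aCCA$adBDaDA
Original string S is at sorted index 4

Answer: aCCA$adBDaDA
4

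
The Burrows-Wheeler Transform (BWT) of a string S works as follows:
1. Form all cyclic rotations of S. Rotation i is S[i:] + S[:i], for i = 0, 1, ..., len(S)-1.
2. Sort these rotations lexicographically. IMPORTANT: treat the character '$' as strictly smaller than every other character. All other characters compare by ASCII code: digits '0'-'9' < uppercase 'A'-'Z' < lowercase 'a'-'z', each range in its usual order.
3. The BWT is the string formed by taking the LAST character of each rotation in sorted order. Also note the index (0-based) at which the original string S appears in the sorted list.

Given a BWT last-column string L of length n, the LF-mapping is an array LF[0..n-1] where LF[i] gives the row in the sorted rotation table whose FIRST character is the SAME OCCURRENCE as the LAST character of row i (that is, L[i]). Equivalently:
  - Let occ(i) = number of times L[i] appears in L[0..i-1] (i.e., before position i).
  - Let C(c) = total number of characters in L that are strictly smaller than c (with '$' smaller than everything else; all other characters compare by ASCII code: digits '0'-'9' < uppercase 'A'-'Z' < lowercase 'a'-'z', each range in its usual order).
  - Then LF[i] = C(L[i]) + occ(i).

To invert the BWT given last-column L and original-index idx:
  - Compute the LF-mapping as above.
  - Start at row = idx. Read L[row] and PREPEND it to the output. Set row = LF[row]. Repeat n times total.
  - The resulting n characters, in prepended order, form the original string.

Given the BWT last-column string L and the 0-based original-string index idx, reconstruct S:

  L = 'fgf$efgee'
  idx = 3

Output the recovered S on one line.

LF mapping: 4 7 5 0 1 6 8 2 3
Walk LF starting at row 3, prepending L[row]:
  step 1: row=3, L[3]='$', prepend. Next row=LF[3]=0
  step 2: row=0, L[0]='f', prepend. Next row=LF[0]=4
  step 3: row=4, L[4]='e', prepend. Next row=LF[4]=1
  step 4: row=1, L[1]='g', prepend. Next row=LF[1]=7
  step 5: row=7, L[7]='e', prepend. Next row=LF[7]=2
  step 6: row=2, L[2]='f', prepend. Next row=LF[2]=5
  step 7: row=5, L[5]='f', prepend. Next row=LF[5]=6
  step 8: row=6, L[6]='g', prepend. Next row=LF[6]=8
  step 9: row=8, L[8]='e', prepend. Next row=LF[8]=3
Reversed output: egffegef$

Answer: egffegef$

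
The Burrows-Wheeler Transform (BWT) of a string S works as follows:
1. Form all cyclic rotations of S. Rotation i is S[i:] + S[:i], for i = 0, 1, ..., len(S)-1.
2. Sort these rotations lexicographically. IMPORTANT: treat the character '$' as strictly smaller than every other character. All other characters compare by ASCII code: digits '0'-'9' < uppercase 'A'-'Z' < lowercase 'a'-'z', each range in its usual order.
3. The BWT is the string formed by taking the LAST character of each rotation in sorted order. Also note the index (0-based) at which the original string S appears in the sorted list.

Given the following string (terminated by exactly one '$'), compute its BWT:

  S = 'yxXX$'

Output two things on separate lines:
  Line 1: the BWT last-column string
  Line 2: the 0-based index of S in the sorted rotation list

All 5 rotations (rotation i = S[i:]+S[:i]):
  rot[0] = yxXX$
  rot[1] = xXX$y
  rot[2] = XX$yx
  rot[3] = X$yxX
  rot[4] = $yxXX
Sorted (with $ < everything):
  sorted[0] = $yxXX  (last char: 'X')
  sorted[1] = X$yxX  (last char: 'X')
  sorted[2] = XX$yx  (last char: 'x')
  sorted[3] = xXX$y  (last char: 'y')
  sorted[4] = yxXX$  (last char: '$')
Last column: XXxy$
Original string S is at sorted index 4

Answer: XXxy$
4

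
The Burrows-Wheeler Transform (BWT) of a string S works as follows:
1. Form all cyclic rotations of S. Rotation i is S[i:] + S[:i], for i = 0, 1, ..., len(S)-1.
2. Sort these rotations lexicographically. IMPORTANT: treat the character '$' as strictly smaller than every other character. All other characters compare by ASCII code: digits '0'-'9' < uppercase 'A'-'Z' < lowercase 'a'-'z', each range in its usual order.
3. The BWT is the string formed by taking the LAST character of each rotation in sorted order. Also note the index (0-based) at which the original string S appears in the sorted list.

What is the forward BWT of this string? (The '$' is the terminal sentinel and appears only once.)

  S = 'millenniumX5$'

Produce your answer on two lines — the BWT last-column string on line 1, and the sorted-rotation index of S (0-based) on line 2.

All 13 rotations (rotation i = S[i:]+S[:i]):
  rot[0] = millenniumX5$
  rot[1] = illenniumX5$m
  rot[2] = llenniumX5$mi
  rot[3] = lenniumX5$mil
  rot[4] = enniumX5$mill
  rot[5] = nniumX5$mille
  rot[6] = niumX5$millen
  rot[7] = iumX5$millenn
  rot[8] = umX5$millenni
  rot[9] = mX5$millenniu
  rot[10] = X5$millennium
  rot[11] = 5$millenniumX
  rot[12] = $millenniumX5
Sorted (with $ < everything):
  sorted[0] = $millenniumX5  (last char: '5')
  sorted[1] = 5$millenniumX  (last char: 'X')
  sorted[2] = X5$millennium  (last char: 'm')
  sorted[3] = enniumX5$mill  (last char: 'l')
  sorted[4] = illenniumX5$m  (last char: 'm')
  sorted[5] = iumX5$millenn  (last char: 'n')
  sorted[6] = lenniumX5$mil  (last char: 'l')
  sorted[7] = llenniumX5$mi  (last char: 'i')
  sorted[8] = mX5$millenniu  (last char: 'u')
  sorted[9] = millenniumX5$  (last char: '$')
  sorted[10] = niumX5$millen  (last char: 'n')
  sorted[11] = nniumX5$mille  (last char: 'e')
  sorted[12] = umX5$millenni  (last char: 'i')
Last column: 5Xmlmnliu$nei
Original string S is at sorted index 9

Answer: 5Xmlmnliu$nei
9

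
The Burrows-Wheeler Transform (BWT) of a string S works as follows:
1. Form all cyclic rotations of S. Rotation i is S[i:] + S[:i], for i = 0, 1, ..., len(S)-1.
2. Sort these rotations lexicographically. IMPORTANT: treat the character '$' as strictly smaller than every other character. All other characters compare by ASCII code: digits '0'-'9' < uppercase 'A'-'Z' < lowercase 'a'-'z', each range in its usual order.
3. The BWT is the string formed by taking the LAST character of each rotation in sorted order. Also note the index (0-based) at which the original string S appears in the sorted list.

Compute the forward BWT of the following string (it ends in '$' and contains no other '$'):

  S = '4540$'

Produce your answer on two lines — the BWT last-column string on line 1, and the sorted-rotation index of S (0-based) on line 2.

All 5 rotations (rotation i = S[i:]+S[:i]):
  rot[0] = 4540$
  rot[1] = 540$4
  rot[2] = 40$45
  rot[3] = 0$454
  rot[4] = $4540
Sorted (with $ < everything):
  sorted[0] = $4540  (last char: '0')
  sorted[1] = 0$454  (last char: '4')
  sorted[2] = 40$45  (last char: '5')
  sorted[3] = 4540$  (last char: '$')
  sorted[4] = 540$4  (last char: '4')
Last column: 045$4
Original string S is at sorted index 3

Answer: 045$4
3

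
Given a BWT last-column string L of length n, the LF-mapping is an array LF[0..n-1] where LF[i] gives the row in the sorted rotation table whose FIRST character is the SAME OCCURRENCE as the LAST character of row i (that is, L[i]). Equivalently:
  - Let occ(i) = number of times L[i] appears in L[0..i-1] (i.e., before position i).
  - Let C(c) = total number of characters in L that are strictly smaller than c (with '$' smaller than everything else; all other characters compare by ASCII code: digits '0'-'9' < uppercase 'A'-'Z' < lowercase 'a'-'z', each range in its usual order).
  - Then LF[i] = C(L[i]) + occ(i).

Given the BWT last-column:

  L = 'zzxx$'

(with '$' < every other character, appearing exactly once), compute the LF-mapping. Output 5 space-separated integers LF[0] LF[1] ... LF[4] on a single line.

Char counts: '$':1, 'x':2, 'z':2
C (first-col start): C('$')=0, C('x')=1, C('z')=3
L[0]='z': occ=0, LF[0]=C('z')+0=3+0=3
L[1]='z': occ=1, LF[1]=C('z')+1=3+1=4
L[2]='x': occ=0, LF[2]=C('x')+0=1+0=1
L[3]='x': occ=1, LF[3]=C('x')+1=1+1=2
L[4]='$': occ=0, LF[4]=C('$')+0=0+0=0

Answer: 3 4 1 2 0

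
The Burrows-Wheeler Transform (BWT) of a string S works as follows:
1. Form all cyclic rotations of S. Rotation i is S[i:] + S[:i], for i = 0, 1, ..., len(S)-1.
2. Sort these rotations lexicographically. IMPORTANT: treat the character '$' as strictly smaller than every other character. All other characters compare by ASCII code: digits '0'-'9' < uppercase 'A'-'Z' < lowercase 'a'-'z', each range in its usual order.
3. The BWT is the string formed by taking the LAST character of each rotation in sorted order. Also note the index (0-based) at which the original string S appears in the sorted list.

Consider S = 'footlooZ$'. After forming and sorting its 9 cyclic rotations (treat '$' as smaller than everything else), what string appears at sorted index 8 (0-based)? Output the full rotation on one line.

All 9 rotations (rotation i = S[i:]+S[:i]):
  rot[0] = footlooZ$
  rot[1] = ootlooZ$f
  rot[2] = otlooZ$fo
  rot[3] = tlooZ$foo
  rot[4] = looZ$foot
  rot[5] = ooZ$footl
  rot[6] = oZ$footlo
  rot[7] = Z$footloo
  rot[8] = $footlooZ
Sorted (with $ < everything):
  sorted[0] = $footlooZ
  sorted[1] = Z$footloo
  sorted[2] = footlooZ$
  sorted[3] = looZ$foot
  sorted[4] = oZ$footlo
  sorted[5] = ooZ$footl
  sorted[6] = ootlooZ$f
  sorted[7] = otlooZ$fo
  sorted[8] = tlooZ$foo
sorted[8] = tlooZ$foo

Answer: tlooZ$foo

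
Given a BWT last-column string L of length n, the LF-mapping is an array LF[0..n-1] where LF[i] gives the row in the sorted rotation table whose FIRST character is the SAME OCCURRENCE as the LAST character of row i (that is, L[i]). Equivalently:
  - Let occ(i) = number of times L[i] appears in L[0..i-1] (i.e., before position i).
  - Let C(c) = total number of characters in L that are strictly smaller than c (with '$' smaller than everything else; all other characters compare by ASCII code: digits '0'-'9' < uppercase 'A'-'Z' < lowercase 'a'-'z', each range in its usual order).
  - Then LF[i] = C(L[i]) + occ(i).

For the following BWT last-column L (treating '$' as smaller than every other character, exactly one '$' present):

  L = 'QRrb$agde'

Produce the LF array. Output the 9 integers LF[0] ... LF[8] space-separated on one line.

Answer: 1 2 8 4 0 3 7 5 6

Derivation:
Char counts: '$':1, 'Q':1, 'R':1, 'a':1, 'b':1, 'd':1, 'e':1, 'g':1, 'r':1
C (first-col start): C('$')=0, C('Q')=1, C('R')=2, C('a')=3, C('b')=4, C('d')=5, C('e')=6, C('g')=7, C('r')=8
L[0]='Q': occ=0, LF[0]=C('Q')+0=1+0=1
L[1]='R': occ=0, LF[1]=C('R')+0=2+0=2
L[2]='r': occ=0, LF[2]=C('r')+0=8+0=8
L[3]='b': occ=0, LF[3]=C('b')+0=4+0=4
L[4]='$': occ=0, LF[4]=C('$')+0=0+0=0
L[5]='a': occ=0, LF[5]=C('a')+0=3+0=3
L[6]='g': occ=0, LF[6]=C('g')+0=7+0=7
L[7]='d': occ=0, LF[7]=C('d')+0=5+0=5
L[8]='e': occ=0, LF[8]=C('e')+0=6+0=6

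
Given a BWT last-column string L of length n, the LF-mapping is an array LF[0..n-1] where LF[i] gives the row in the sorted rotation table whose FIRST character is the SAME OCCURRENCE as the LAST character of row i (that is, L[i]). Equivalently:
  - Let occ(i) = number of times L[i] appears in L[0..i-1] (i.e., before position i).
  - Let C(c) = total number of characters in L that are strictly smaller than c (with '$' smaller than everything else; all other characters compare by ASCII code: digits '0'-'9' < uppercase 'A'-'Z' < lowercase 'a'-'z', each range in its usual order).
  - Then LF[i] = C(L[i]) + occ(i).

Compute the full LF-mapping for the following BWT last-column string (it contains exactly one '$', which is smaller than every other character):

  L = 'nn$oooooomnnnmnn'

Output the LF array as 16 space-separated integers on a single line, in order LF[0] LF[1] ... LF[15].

Answer: 3 4 0 10 11 12 13 14 15 1 5 6 7 2 8 9

Derivation:
Char counts: '$':1, 'm':2, 'n':7, 'o':6
C (first-col start): C('$')=0, C('m')=1, C('n')=3, C('o')=10
L[0]='n': occ=0, LF[0]=C('n')+0=3+0=3
L[1]='n': occ=1, LF[1]=C('n')+1=3+1=4
L[2]='$': occ=0, LF[2]=C('$')+0=0+0=0
L[3]='o': occ=0, LF[3]=C('o')+0=10+0=10
L[4]='o': occ=1, LF[4]=C('o')+1=10+1=11
L[5]='o': occ=2, LF[5]=C('o')+2=10+2=12
L[6]='o': occ=3, LF[6]=C('o')+3=10+3=13
L[7]='o': occ=4, LF[7]=C('o')+4=10+4=14
L[8]='o': occ=5, LF[8]=C('o')+5=10+5=15
L[9]='m': occ=0, LF[9]=C('m')+0=1+0=1
L[10]='n': occ=2, LF[10]=C('n')+2=3+2=5
L[11]='n': occ=3, LF[11]=C('n')+3=3+3=6
L[12]='n': occ=4, LF[12]=C('n')+4=3+4=7
L[13]='m': occ=1, LF[13]=C('m')+1=1+1=2
L[14]='n': occ=5, LF[14]=C('n')+5=3+5=8
L[15]='n': occ=6, LF[15]=C('n')+6=3+6=9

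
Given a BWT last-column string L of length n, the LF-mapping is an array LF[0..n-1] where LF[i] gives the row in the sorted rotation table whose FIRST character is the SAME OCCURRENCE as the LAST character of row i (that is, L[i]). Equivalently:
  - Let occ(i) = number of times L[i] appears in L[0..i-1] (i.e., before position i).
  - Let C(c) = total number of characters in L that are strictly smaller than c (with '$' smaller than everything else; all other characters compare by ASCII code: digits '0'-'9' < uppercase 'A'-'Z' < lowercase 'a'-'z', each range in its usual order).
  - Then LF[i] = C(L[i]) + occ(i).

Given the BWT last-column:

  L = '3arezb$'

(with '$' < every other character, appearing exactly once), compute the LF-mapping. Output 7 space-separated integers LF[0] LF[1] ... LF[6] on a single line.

Char counts: '$':1, '3':1, 'a':1, 'b':1, 'e':1, 'r':1, 'z':1
C (first-col start): C('$')=0, C('3')=1, C('a')=2, C('b')=3, C('e')=4, C('r')=5, C('z')=6
L[0]='3': occ=0, LF[0]=C('3')+0=1+0=1
L[1]='a': occ=0, LF[1]=C('a')+0=2+0=2
L[2]='r': occ=0, LF[2]=C('r')+0=5+0=5
L[3]='e': occ=0, LF[3]=C('e')+0=4+0=4
L[4]='z': occ=0, LF[4]=C('z')+0=6+0=6
L[5]='b': occ=0, LF[5]=C('b')+0=3+0=3
L[6]='$': occ=0, LF[6]=C('$')+0=0+0=0

Answer: 1 2 5 4 6 3 0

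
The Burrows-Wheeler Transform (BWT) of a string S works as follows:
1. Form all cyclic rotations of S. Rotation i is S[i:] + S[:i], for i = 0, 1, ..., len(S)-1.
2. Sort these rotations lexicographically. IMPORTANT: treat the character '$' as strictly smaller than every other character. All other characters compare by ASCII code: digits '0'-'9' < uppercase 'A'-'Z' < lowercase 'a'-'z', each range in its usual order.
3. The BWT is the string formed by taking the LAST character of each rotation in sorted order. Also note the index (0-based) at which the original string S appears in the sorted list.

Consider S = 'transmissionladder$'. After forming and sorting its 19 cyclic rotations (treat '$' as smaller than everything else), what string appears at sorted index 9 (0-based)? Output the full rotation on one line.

All 19 rotations (rotation i = S[i:]+S[:i]):
  rot[0] = transmissionladder$
  rot[1] = ransmissionladder$t
  rot[2] = ansmissionladder$tr
  rot[3] = nsmissionladder$tra
  rot[4] = smissionladder$tran
  rot[5] = missionladder$trans
  rot[6] = issionladder$transm
  rot[7] = ssionladder$transmi
  rot[8] = sionladder$transmis
  rot[9] = ionladder$transmiss
  rot[10] = onladder$transmissi
  rot[11] = nladder$transmissio
  rot[12] = ladder$transmission
  rot[13] = adder$transmissionl
  rot[14] = dder$transmissionla
  rot[15] = der$transmissionlad
  rot[16] = er$transmissionladd
  rot[17] = r$transmissionladde
  rot[18] = $transmissionladder
Sorted (with $ < everything):
  sorted[0] = $transmissionladder
  sorted[1] = adder$transmissionl
  sorted[2] = ansmissionladder$tr
  sorted[3] = dder$transmissionla
  sorted[4] = der$transmissionlad
  sorted[5] = er$transmissionladd
  sorted[6] = ionladder$transmiss
  sorted[7] = issionladder$transm
  sorted[8] = ladder$transmission
  sorted[9] = missionladder$trans
  sorted[10] = nladder$transmissio
  sorted[11] = nsmissionladder$tra
  sorted[12] = onladder$transmissi
  sorted[13] = r$transmissionladde
  sorted[14] = ransmissionladder$t
  sorted[15] = sionladder$transmis
  sorted[16] = smissionladder$tran
  sorted[17] = ssionladder$transmi
  sorted[18] = transmissionladder$
sorted[9] = missionladder$trans

Answer: missionladder$trans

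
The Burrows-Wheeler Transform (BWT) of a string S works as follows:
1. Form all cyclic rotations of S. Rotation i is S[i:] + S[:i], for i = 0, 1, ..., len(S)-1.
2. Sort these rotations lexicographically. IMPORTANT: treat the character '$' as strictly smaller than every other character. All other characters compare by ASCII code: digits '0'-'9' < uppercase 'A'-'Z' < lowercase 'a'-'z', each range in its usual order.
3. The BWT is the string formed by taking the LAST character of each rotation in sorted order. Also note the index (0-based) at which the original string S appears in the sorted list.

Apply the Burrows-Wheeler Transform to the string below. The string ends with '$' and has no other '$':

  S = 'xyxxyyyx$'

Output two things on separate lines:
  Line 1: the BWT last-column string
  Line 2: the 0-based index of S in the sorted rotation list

Answer: xyy$xyxyx
3

Derivation:
All 9 rotations (rotation i = S[i:]+S[:i]):
  rot[0] = xyxxyyyx$
  rot[1] = yxxyyyx$x
  rot[2] = xxyyyx$xy
  rot[3] = xyyyx$xyx
  rot[4] = yyyx$xyxx
  rot[5] = yyx$xyxxy
  rot[6] = yx$xyxxyy
  rot[7] = x$xyxxyyy
  rot[8] = $xyxxyyyx
Sorted (with $ < everything):
  sorted[0] = $xyxxyyyx  (last char: 'x')
  sorted[1] = x$xyxxyyy  (last char: 'y')
  sorted[2] = xxyyyx$xy  (last char: 'y')
  sorted[3] = xyxxyyyx$  (last char: '$')
  sorted[4] = xyyyx$xyx  (last char: 'x')
  sorted[5] = yx$xyxxyy  (last char: 'y')
  sorted[6] = yxxyyyx$x  (last char: 'x')
  sorted[7] = yyx$xyxxy  (last char: 'y')
  sorted[8] = yyyx$xyxx  (last char: 'x')
Last column: xyy$xyxyx
Original string S is at sorted index 3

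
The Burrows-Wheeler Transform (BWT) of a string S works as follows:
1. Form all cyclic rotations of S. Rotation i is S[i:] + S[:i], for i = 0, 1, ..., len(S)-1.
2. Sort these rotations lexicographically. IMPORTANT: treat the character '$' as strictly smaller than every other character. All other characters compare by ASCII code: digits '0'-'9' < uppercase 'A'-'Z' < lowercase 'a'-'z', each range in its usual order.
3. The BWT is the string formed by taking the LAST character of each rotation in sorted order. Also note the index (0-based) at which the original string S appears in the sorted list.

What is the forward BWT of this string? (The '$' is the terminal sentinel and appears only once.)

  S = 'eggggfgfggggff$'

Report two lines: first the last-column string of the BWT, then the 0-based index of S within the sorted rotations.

Answer: f$fgggggfggggfe
1

Derivation:
All 15 rotations (rotation i = S[i:]+S[:i]):
  rot[0] = eggggfgfggggff$
  rot[1] = ggggfgfggggff$e
  rot[2] = gggfgfggggff$eg
  rot[3] = ggfgfggggff$egg
  rot[4] = gfgfggggff$eggg
  rot[5] = fgfggggff$egggg
  rot[6] = gfggggff$eggggf
  rot[7] = fggggff$eggggfg
  rot[8] = ggggff$eggggfgf
  rot[9] = gggff$eggggfgfg
  rot[10] = ggff$eggggfgfgg
  rot[11] = gff$eggggfgfggg
  rot[12] = ff$eggggfgfgggg
  rot[13] = f$eggggfgfggggf
  rot[14] = $eggggfgfggggff
Sorted (with $ < everything):
  sorted[0] = $eggggfgfggggff  (last char: 'f')
  sorted[1] = eggggfgfggggff$  (last char: '$')
  sorted[2] = f$eggggfgfggggf  (last char: 'f')
  sorted[3] = ff$eggggfgfgggg  (last char: 'g')
  sorted[4] = fgfggggff$egggg  (last char: 'g')
  sorted[5] = fggggff$eggggfg  (last char: 'g')
  sorted[6] = gff$eggggfgfggg  (last char: 'g')
  sorted[7] = gfgfggggff$eggg  (last char: 'g')
  sorted[8] = gfggggff$eggggf  (last char: 'f')
  sorted[9] = ggff$eggggfgfgg  (last char: 'g')
  sorted[10] = ggfgfggggff$egg  (last char: 'g')
  sorted[11] = gggff$eggggfgfg  (last char: 'g')
  sorted[12] = gggfgfggggff$eg  (last char: 'g')
  sorted[13] = ggggff$eggggfgf  (last char: 'f')
  sorted[14] = ggggfgfggggff$e  (last char: 'e')
Last column: f$fgggggfggggfe
Original string S is at sorted index 1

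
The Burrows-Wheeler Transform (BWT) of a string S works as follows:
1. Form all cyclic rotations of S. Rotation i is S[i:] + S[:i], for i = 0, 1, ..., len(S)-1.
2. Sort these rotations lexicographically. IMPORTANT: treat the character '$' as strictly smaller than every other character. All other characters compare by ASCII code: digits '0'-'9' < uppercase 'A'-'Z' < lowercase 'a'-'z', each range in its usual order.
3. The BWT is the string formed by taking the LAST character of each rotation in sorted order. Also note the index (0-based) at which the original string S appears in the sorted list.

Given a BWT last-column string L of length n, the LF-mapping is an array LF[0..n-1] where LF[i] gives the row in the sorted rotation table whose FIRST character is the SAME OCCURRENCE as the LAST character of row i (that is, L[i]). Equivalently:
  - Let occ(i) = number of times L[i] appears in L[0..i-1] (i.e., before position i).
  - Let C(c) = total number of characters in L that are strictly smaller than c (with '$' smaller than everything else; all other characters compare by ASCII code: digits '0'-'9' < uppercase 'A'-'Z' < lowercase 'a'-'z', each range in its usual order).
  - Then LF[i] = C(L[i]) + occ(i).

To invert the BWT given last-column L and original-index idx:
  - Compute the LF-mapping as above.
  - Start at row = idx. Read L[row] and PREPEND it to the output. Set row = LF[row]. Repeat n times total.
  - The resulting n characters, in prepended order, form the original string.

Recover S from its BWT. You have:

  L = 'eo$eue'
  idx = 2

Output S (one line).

LF mapping: 1 4 0 2 5 3
Walk LF starting at row 2, prepending L[row]:
  step 1: row=2, L[2]='$', prepend. Next row=LF[2]=0
  step 2: row=0, L[0]='e', prepend. Next row=LF[0]=1
  step 3: row=1, L[1]='o', prepend. Next row=LF[1]=4
  step 4: row=4, L[4]='u', prepend. Next row=LF[4]=5
  step 5: row=5, L[5]='e', prepend. Next row=LF[5]=3
  step 6: row=3, L[3]='e', prepend. Next row=LF[3]=2
Reversed output: eeuoe$

Answer: eeuoe$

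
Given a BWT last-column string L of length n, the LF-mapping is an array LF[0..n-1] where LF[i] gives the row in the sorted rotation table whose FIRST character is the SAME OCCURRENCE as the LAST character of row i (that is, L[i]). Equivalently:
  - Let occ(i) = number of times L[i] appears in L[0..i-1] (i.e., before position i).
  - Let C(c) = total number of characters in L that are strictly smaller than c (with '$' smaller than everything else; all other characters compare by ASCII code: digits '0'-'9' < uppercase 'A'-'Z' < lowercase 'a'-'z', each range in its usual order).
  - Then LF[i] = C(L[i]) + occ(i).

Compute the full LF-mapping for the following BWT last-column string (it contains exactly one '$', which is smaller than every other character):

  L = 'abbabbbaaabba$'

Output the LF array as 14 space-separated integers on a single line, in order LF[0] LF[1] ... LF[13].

Char counts: '$':1, 'a':6, 'b':7
C (first-col start): C('$')=0, C('a')=1, C('b')=7
L[0]='a': occ=0, LF[0]=C('a')+0=1+0=1
L[1]='b': occ=0, LF[1]=C('b')+0=7+0=7
L[2]='b': occ=1, LF[2]=C('b')+1=7+1=8
L[3]='a': occ=1, LF[3]=C('a')+1=1+1=2
L[4]='b': occ=2, LF[4]=C('b')+2=7+2=9
L[5]='b': occ=3, LF[5]=C('b')+3=7+3=10
L[6]='b': occ=4, LF[6]=C('b')+4=7+4=11
L[7]='a': occ=2, LF[7]=C('a')+2=1+2=3
L[8]='a': occ=3, LF[8]=C('a')+3=1+3=4
L[9]='a': occ=4, LF[9]=C('a')+4=1+4=5
L[10]='b': occ=5, LF[10]=C('b')+5=7+5=12
L[11]='b': occ=6, LF[11]=C('b')+6=7+6=13
L[12]='a': occ=5, LF[12]=C('a')+5=1+5=6
L[13]='$': occ=0, LF[13]=C('$')+0=0+0=0

Answer: 1 7 8 2 9 10 11 3 4 5 12 13 6 0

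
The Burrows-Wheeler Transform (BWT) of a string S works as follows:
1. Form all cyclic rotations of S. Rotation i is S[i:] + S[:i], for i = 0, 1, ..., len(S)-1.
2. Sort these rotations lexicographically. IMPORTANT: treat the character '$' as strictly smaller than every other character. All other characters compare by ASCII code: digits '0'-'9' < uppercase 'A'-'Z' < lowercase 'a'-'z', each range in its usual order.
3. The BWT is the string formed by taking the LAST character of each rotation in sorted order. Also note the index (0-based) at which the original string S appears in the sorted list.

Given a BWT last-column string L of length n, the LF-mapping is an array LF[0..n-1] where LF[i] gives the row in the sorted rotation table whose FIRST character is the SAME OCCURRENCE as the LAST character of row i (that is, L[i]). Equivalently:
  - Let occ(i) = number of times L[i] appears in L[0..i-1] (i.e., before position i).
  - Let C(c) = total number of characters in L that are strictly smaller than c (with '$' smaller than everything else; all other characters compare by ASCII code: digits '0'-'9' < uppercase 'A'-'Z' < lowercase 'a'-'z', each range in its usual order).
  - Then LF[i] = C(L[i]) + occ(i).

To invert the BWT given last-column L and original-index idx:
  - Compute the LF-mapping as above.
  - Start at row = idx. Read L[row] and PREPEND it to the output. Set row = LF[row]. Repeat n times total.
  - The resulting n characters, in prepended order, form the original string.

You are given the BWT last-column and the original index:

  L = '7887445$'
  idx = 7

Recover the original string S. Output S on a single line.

LF mapping: 4 6 7 5 1 2 3 0
Walk LF starting at row 7, prepending L[row]:
  step 1: row=7, L[7]='$', prepend. Next row=LF[7]=0
  step 2: row=0, L[0]='7', prepend. Next row=LF[0]=4
  step 3: row=4, L[4]='4', prepend. Next row=LF[4]=1
  step 4: row=1, L[1]='8', prepend. Next row=LF[1]=6
  step 5: row=6, L[6]='5', prepend. Next row=LF[6]=3
  step 6: row=3, L[3]='7', prepend. Next row=LF[3]=5
  step 7: row=5, L[5]='4', prepend. Next row=LF[5]=2
  step 8: row=2, L[2]='8', prepend. Next row=LF[2]=7
Reversed output: 8475847$

Answer: 8475847$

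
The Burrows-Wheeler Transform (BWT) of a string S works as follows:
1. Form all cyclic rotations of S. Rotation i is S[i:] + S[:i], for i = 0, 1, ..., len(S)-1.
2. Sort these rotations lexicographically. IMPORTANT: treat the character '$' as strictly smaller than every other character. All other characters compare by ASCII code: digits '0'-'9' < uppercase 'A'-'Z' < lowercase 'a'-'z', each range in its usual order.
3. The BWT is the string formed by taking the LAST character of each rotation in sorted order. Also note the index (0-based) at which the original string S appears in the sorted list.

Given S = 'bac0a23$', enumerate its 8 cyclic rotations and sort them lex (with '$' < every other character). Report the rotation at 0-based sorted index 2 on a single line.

All 8 rotations (rotation i = S[i:]+S[:i]):
  rot[0] = bac0a23$
  rot[1] = ac0a23$b
  rot[2] = c0a23$ba
  rot[3] = 0a23$bac
  rot[4] = a23$bac0
  rot[5] = 23$bac0a
  rot[6] = 3$bac0a2
  rot[7] = $bac0a23
Sorted (with $ < everything):
  sorted[0] = $bac0a23
  sorted[1] = 0a23$bac
  sorted[2] = 23$bac0a
  sorted[3] = 3$bac0a2
  sorted[4] = a23$bac0
  sorted[5] = ac0a23$b
  sorted[6] = bac0a23$
  sorted[7] = c0a23$ba
sorted[2] = 23$bac0a

Answer: 23$bac0a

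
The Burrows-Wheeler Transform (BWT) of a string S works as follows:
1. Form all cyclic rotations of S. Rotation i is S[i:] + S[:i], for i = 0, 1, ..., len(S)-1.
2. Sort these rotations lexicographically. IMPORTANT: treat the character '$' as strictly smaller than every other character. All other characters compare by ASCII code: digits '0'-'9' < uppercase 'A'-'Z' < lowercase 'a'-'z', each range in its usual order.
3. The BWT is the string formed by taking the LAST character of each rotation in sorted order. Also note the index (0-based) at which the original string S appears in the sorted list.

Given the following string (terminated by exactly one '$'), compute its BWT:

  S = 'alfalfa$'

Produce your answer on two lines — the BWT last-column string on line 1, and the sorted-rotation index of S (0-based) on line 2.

All 8 rotations (rotation i = S[i:]+S[:i]):
  rot[0] = alfalfa$
  rot[1] = lfalfa$a
  rot[2] = falfa$al
  rot[3] = alfa$alf
  rot[4] = lfa$alfa
  rot[5] = fa$alfal
  rot[6] = a$alfalf
  rot[7] = $alfalfa
Sorted (with $ < everything):
  sorted[0] = $alfalfa  (last char: 'a')
  sorted[1] = a$alfalf  (last char: 'f')
  sorted[2] = alfa$alf  (last char: 'f')
  sorted[3] = alfalfa$  (last char: '$')
  sorted[4] = fa$alfal  (last char: 'l')
  sorted[5] = falfa$al  (last char: 'l')
  sorted[6] = lfa$alfa  (last char: 'a')
  sorted[7] = lfalfa$a  (last char: 'a')
Last column: aff$llaa
Original string S is at sorted index 3

Answer: aff$llaa
3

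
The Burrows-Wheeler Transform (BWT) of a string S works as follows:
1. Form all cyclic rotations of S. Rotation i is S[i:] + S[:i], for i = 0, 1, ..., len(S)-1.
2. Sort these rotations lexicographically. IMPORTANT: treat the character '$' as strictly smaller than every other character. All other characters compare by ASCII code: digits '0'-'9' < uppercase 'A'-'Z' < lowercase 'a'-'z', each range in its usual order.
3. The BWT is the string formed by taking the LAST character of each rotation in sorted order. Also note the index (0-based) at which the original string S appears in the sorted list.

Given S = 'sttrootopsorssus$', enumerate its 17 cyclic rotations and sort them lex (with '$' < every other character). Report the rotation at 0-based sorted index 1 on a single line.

Answer: ootopsorssus$sttr

Derivation:
All 17 rotations (rotation i = S[i:]+S[:i]):
  rot[0] = sttrootopsorssus$
  rot[1] = ttrootopsorssus$s
  rot[2] = trootopsorssus$st
  rot[3] = rootopsorssus$stt
  rot[4] = ootopsorssus$sttr
  rot[5] = otopsorssus$sttro
  rot[6] = topsorssus$sttroo
  rot[7] = opsorssus$sttroot
  rot[8] = psorssus$sttrooto
  rot[9] = sorssus$sttrootop
  rot[10] = orssus$sttrootops
  rot[11] = rssus$sttrootopso
  rot[12] = ssus$sttrootopsor
  rot[13] = sus$sttrootopsors
  rot[14] = us$sttrootopsorss
  rot[15] = s$sttrootopsorssu
  rot[16] = $sttrootopsorssus
Sorted (with $ < everything):
  sorted[0] = $sttrootopsorssus
  sorted[1] = ootopsorssus$sttr
  sorted[2] = opsorssus$sttroot
  sorted[3] = orssus$sttrootops
  sorted[4] = otopsorssus$sttro
  sorted[5] = psorssus$sttrooto
  sorted[6] = rootopsorssus$stt
  sorted[7] = rssus$sttrootopso
  sorted[8] = s$sttrootopsorssu
  sorted[9] = sorssus$sttrootop
  sorted[10] = ssus$sttrootopsor
  sorted[11] = sttrootopsorssus$
  sorted[12] = sus$sttrootopsors
  sorted[13] = topsorssus$sttroo
  sorted[14] = trootopsorssus$st
  sorted[15] = ttrootopsorssus$s
  sorted[16] = us$sttrootopsorss
sorted[1] = ootopsorssus$sttr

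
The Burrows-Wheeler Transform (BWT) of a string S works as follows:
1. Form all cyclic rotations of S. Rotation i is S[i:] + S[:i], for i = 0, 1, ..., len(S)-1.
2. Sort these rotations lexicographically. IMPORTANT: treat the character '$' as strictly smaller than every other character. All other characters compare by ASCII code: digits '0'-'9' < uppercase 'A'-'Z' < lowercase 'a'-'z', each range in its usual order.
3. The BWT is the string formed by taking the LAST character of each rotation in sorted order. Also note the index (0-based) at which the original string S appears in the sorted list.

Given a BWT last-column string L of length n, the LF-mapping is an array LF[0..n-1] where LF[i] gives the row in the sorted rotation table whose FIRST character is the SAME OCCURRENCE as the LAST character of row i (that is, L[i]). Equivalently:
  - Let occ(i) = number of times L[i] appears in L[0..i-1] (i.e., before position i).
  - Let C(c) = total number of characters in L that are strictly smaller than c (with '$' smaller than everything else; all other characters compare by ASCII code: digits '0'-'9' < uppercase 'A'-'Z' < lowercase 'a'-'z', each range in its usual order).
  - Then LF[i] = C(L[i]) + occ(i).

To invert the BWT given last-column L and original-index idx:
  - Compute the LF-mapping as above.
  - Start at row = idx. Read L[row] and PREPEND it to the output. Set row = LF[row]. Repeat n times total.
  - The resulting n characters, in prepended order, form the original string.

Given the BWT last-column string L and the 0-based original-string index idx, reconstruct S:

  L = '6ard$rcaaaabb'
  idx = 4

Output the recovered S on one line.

Answer: abracadabra6$

Derivation:
LF mapping: 1 2 11 10 0 12 9 3 4 5 6 7 8
Walk LF starting at row 4, prepending L[row]:
  step 1: row=4, L[4]='$', prepend. Next row=LF[4]=0
  step 2: row=0, L[0]='6', prepend. Next row=LF[0]=1
  step 3: row=1, L[1]='a', prepend. Next row=LF[1]=2
  step 4: row=2, L[2]='r', prepend. Next row=LF[2]=11
  step 5: row=11, L[11]='b', prepend. Next row=LF[11]=7
  step 6: row=7, L[7]='a', prepend. Next row=LF[7]=3
  step 7: row=3, L[3]='d', prepend. Next row=LF[3]=10
  step 8: row=10, L[10]='a', prepend. Next row=LF[10]=6
  step 9: row=6, L[6]='c', prepend. Next row=LF[6]=9
  step 10: row=9, L[9]='a', prepend. Next row=LF[9]=5
  step 11: row=5, L[5]='r', prepend. Next row=LF[5]=12
  step 12: row=12, L[12]='b', prepend. Next row=LF[12]=8
  step 13: row=8, L[8]='a', prepend. Next row=LF[8]=4
Reversed output: abracadabra6$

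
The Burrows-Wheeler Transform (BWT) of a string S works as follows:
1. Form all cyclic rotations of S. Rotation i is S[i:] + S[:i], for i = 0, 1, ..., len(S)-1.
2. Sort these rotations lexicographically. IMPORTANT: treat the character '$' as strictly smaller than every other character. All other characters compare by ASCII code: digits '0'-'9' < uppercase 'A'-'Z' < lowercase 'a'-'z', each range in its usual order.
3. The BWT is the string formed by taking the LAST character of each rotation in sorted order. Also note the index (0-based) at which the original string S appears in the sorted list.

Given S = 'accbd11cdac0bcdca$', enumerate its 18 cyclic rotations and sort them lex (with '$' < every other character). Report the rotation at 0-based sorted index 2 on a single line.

Answer: 11cdac0bcdca$accbd

Derivation:
All 18 rotations (rotation i = S[i:]+S[:i]):
  rot[0] = accbd11cdac0bcdca$
  rot[1] = ccbd11cdac0bcdca$a
  rot[2] = cbd11cdac0bcdca$ac
  rot[3] = bd11cdac0bcdca$acc
  rot[4] = d11cdac0bcdca$accb
  rot[5] = 11cdac0bcdca$accbd
  rot[6] = 1cdac0bcdca$accbd1
  rot[7] = cdac0bcdca$accbd11
  rot[8] = dac0bcdca$accbd11c
  rot[9] = ac0bcdca$accbd11cd
  rot[10] = c0bcdca$accbd11cda
  rot[11] = 0bcdca$accbd11cdac
  rot[12] = bcdca$accbd11cdac0
  rot[13] = cdca$accbd11cdac0b
  rot[14] = dca$accbd11cdac0bc
  rot[15] = ca$accbd11cdac0bcd
  rot[16] = a$accbd11cdac0bcdc
  rot[17] = $accbd11cdac0bcdca
Sorted (with $ < everything):
  sorted[0] = $accbd11cdac0bcdca
  sorted[1] = 0bcdca$accbd11cdac
  sorted[2] = 11cdac0bcdca$accbd
  sorted[3] = 1cdac0bcdca$accbd1
  sorted[4] = a$accbd11cdac0bcdc
  sorted[5] = ac0bcdca$accbd11cd
  sorted[6] = accbd11cdac0bcdca$
  sorted[7] = bcdca$accbd11cdac0
  sorted[8] = bd11cdac0bcdca$acc
  sorted[9] = c0bcdca$accbd11cda
  sorted[10] = ca$accbd11cdac0bcd
  sorted[11] = cbd11cdac0bcdca$ac
  sorted[12] = ccbd11cdac0bcdca$a
  sorted[13] = cdac0bcdca$accbd11
  sorted[14] = cdca$accbd11cdac0b
  sorted[15] = d11cdac0bcdca$accb
  sorted[16] = dac0bcdca$accbd11c
  sorted[17] = dca$accbd11cdac0bc
sorted[2] = 11cdac0bcdca$accbd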